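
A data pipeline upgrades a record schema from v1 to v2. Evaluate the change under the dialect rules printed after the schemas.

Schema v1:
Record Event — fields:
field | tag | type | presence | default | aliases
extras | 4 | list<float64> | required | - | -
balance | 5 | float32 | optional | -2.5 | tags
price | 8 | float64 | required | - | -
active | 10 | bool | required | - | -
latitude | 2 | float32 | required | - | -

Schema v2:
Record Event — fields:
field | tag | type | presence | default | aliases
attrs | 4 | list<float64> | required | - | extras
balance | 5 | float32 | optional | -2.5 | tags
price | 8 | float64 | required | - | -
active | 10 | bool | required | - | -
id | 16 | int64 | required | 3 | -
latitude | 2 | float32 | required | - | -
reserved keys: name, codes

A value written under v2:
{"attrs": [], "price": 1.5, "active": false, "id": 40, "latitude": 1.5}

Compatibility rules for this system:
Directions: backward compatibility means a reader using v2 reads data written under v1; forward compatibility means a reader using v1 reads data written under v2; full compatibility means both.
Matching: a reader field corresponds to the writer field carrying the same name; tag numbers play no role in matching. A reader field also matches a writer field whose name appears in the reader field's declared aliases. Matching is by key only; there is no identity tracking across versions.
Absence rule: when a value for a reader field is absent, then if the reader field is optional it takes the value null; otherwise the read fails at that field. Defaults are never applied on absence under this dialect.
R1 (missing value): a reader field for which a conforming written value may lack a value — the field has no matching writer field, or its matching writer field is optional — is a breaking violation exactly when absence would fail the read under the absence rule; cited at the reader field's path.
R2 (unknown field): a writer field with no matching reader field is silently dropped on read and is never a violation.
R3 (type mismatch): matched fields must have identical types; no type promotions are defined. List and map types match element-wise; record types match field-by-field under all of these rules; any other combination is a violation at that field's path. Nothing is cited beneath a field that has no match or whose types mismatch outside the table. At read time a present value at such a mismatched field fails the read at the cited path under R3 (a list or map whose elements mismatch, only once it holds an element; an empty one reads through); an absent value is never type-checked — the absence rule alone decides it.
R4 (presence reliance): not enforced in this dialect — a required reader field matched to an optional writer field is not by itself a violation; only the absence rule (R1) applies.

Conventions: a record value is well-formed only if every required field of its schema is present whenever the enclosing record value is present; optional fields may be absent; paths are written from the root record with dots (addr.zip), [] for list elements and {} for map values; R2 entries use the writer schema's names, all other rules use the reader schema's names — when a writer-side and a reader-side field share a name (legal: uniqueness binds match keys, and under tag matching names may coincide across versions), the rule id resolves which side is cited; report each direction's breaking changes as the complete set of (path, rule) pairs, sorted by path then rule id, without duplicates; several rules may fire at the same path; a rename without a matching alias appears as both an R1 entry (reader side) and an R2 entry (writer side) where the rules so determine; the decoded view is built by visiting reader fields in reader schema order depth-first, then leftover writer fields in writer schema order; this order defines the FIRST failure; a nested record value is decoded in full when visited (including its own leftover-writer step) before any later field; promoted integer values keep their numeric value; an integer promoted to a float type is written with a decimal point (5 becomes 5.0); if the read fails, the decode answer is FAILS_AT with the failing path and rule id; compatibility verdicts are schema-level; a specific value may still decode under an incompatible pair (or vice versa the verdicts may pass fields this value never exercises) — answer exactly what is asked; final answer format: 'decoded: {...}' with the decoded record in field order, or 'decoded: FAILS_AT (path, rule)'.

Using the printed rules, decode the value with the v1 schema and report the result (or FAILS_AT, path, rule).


decoded: FAILS_AT (extras, R1)

each type pair in Event: writer, then reader
migrating the Event value to v1:
  read fails at extras under R1 (no fill)
  => FAILS_AT (extras, R1)
checking off the Event differences that do not matter here:
  added field id to record Event: required int64, tag 16, default 3 (in v2 it sits immediately before latitude) -> a verdict-level change on Event — the shown value reads the same


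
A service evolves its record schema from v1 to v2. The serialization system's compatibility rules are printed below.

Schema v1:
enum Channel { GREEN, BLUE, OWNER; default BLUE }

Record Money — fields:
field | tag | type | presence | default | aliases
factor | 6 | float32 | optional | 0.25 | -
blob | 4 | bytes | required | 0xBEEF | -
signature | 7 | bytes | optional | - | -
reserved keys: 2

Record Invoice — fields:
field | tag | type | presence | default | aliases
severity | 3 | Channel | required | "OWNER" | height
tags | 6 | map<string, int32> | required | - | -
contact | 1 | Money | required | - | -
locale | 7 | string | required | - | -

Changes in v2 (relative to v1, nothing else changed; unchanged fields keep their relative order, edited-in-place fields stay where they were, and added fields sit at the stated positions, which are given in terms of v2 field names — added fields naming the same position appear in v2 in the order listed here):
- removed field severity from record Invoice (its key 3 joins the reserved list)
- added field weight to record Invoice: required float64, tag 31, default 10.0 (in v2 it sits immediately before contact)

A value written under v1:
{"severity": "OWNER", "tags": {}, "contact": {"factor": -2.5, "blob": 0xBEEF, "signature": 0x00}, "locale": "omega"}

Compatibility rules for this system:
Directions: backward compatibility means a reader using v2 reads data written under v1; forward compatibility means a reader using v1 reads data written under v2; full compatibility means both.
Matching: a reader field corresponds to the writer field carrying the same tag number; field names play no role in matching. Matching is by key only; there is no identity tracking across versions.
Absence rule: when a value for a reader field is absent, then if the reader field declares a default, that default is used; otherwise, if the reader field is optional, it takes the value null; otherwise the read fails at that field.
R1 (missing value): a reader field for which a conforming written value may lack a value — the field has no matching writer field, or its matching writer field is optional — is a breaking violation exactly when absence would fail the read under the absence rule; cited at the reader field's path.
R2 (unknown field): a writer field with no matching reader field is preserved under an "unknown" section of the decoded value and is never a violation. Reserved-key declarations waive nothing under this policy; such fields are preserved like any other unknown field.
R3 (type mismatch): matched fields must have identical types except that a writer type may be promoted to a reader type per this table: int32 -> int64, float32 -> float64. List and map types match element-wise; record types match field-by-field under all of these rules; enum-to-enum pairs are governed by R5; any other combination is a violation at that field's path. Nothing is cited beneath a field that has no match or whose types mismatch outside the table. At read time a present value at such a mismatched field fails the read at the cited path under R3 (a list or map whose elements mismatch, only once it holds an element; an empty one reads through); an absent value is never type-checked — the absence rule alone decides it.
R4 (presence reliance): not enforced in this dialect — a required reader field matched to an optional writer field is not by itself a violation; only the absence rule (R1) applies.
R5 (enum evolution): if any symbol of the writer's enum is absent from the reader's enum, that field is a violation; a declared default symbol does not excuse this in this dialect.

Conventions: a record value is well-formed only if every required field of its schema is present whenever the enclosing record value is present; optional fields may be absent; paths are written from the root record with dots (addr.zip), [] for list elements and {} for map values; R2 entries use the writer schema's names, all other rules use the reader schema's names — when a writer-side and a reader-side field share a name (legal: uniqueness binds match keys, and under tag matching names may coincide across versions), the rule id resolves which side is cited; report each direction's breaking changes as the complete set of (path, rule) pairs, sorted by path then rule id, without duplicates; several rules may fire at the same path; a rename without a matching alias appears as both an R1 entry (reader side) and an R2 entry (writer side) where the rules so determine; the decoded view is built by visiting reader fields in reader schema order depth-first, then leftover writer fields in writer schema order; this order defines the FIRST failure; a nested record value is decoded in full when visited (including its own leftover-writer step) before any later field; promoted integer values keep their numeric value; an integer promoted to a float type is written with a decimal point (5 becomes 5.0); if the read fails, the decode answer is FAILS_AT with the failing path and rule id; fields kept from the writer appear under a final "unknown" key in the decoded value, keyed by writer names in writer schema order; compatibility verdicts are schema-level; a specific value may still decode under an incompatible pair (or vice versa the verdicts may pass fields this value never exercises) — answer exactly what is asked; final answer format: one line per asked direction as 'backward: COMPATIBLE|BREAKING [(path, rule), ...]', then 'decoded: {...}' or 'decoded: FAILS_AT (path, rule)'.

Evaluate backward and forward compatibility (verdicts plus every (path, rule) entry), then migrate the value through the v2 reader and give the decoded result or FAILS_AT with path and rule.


backward: COMPATIBLE []; forward: COMPATIBLE []; decoded: {"tags": {}, "weight": 10.0, "contact": {"factor": -2.5, "blob": 0xBEEF, "signature": 0x00}, "locale": "omega", "unknown": {"severity": "OWNER"}}

each type pair in Invoice: writer, then reader
backward on Invoice — v2 reading data written by v1:
  tags: paired with writer tags (map<string, int32> -> map<string, int32>; writer required)
  no writer field matches reader weight
  contact: paired with writer contact (Money -> Money; writer required)
  locale: paired with writer locale (string -> string; writer required)
  leftover writer field: severity
  contact.factor: paired with writer contact.factor (float32 -> float32; writer optional)
  contact.blob: paired with writer contact.blob (bytes -> bytes; writer required)
  contact.signature: paired with writer contact.signature (bytes -> bytes; writer optional)
  => no violations; backward on Invoice: COMPATIBLE
forward on Invoice — v1 reading data written by v2:
  no writer field matches reader severity
  tags: paired with writer tags (map<string, int32> -> map<string, int32>; writer required)
  contact: paired with writer contact (Money -> Money; writer required)
  locale: paired with writer locale (string -> string; writer required)
  leftover writer field: weight
  contact.factor: paired with writer contact.factor (float32 -> float32; writer optional)
  contact.blob: paired with writer contact.blob (bytes -> bytes; writer required)
  contact.signature: paired with writer contact.signature (bytes -> bytes; writer optional)
  => no violations; forward on Invoice: COMPATIBLE
decoding the Invoice value with the v2 reader:
  tags := {}
  weight := 10.0 (missing; default applied)
  contact.factor := -2.5
  contact.blob := 0xBEEF
  contact.signature := 0x00
  locale := "omega"
  writer severity: kept under "unknown"
  => decoded: {"tags": {}, "weight": 10.0, "contact": {"factor": -2.5, "blob": 0xBEEF, "signature": 0x00}, "locale": "omega", "unknown": {"severity": "OWNER"}}


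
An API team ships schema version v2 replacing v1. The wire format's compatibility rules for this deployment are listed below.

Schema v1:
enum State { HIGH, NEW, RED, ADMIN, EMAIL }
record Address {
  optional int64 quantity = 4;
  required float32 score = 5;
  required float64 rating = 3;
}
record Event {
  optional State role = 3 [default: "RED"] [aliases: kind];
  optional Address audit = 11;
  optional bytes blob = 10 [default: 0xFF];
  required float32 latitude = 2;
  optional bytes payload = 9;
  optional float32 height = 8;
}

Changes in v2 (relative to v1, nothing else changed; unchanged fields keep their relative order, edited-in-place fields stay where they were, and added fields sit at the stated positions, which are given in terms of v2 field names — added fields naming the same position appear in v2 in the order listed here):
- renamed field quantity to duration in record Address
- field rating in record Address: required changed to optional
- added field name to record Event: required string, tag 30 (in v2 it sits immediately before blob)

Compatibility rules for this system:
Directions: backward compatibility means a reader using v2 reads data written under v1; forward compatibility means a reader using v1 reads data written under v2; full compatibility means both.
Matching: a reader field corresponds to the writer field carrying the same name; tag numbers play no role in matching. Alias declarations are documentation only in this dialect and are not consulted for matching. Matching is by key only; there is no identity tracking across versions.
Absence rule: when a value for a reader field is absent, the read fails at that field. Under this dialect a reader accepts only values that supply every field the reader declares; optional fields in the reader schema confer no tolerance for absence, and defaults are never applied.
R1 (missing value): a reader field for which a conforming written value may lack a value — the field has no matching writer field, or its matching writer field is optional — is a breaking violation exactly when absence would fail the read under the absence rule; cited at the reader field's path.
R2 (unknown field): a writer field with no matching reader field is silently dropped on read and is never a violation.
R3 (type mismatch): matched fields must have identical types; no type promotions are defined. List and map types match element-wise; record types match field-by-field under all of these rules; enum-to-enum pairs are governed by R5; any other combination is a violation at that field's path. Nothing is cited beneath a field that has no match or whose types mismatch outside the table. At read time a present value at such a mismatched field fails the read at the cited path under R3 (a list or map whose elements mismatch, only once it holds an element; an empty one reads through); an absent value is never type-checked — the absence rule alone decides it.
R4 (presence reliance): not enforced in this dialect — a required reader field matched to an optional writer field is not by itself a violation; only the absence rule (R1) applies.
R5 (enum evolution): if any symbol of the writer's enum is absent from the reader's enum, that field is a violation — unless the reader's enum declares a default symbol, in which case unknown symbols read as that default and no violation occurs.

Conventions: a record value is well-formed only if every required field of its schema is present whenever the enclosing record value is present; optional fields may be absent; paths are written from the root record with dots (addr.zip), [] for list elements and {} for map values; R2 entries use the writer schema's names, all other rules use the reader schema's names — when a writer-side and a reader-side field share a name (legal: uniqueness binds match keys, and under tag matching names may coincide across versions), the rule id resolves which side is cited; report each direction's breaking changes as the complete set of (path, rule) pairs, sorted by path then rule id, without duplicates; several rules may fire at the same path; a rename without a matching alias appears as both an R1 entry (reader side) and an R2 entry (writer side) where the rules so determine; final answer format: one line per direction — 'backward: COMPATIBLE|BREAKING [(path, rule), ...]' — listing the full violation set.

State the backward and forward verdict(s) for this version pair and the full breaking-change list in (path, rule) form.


the writer's type comes first in each Event pair
backward analysis of Event with v2 as reader and v1 as writer:
  State -> State, writer optional: role aligns to role
  Address -> Address, writer optional: audit aligns to audit
  name: no writer-side match
  bytes -> bytes, writer optional: blob aligns to blob
  float32 -> float32, writer required: latitude aligns to latitude
  bytes -> bytes, writer optional: payload aligns to payload
  float32 -> float32, writer optional: height aligns to height
  audit.duration: no writer-side match
  float32 -> float32, writer required: audit.score aligns to audit.score
  float64 -> float64, writer required: audit.rating aligns to audit.rating
  writer audit.quantity: unknown to reader
  R1 fires at audit
  R1 fires at audit.duration
  R1 fires at blob
  R1 fires at height
  R1 fires at name
  R1 fires at payload
  R1 fires at role
  => backward verdict for Event: BREAKING, 7 violation(s)
forward analysis of Event with v1 as reader and v2 as writer:
  State -> State, writer optional: role aligns to role
  Address -> Address, writer optional: audit aligns to audit
  bytes -> bytes, writer optional: blob aligns to blob
  float32 -> float32, writer required: latitude aligns to latitude
  bytes -> bytes, writer optional: payload aligns to payload
  float32 -> float32, writer optional: height aligns to height
  writer name: unknown to reader
  audit.quantity: no writer-side match
  float32 -> float32, writer required: audit.score aligns to audit.score
  float64 -> float64, writer optional: audit.rating aligns to audit.rating
  writer audit.duration: unknown to reader
  R1 fires at audit
  R1 fires at audit.quantity
  R1 fires at audit.rating
  R1 fires at blob
  R1 fires at height
  R1 fires at payload
  R1 fires at role
  => forward verdict for Event: BREAKING, 7 violation(s)

backward: BREAKING [(audit, R1), (audit.duration, R1), (blob, R1), (height, R1), (name, R1), (payload, R1), (role, R1)]; forward: BREAKING [(audit, R1), (audit.quantity, R1), (audit.rating, R1), (blob, R1), (height, R1), (payload, R1), (role, R1)]


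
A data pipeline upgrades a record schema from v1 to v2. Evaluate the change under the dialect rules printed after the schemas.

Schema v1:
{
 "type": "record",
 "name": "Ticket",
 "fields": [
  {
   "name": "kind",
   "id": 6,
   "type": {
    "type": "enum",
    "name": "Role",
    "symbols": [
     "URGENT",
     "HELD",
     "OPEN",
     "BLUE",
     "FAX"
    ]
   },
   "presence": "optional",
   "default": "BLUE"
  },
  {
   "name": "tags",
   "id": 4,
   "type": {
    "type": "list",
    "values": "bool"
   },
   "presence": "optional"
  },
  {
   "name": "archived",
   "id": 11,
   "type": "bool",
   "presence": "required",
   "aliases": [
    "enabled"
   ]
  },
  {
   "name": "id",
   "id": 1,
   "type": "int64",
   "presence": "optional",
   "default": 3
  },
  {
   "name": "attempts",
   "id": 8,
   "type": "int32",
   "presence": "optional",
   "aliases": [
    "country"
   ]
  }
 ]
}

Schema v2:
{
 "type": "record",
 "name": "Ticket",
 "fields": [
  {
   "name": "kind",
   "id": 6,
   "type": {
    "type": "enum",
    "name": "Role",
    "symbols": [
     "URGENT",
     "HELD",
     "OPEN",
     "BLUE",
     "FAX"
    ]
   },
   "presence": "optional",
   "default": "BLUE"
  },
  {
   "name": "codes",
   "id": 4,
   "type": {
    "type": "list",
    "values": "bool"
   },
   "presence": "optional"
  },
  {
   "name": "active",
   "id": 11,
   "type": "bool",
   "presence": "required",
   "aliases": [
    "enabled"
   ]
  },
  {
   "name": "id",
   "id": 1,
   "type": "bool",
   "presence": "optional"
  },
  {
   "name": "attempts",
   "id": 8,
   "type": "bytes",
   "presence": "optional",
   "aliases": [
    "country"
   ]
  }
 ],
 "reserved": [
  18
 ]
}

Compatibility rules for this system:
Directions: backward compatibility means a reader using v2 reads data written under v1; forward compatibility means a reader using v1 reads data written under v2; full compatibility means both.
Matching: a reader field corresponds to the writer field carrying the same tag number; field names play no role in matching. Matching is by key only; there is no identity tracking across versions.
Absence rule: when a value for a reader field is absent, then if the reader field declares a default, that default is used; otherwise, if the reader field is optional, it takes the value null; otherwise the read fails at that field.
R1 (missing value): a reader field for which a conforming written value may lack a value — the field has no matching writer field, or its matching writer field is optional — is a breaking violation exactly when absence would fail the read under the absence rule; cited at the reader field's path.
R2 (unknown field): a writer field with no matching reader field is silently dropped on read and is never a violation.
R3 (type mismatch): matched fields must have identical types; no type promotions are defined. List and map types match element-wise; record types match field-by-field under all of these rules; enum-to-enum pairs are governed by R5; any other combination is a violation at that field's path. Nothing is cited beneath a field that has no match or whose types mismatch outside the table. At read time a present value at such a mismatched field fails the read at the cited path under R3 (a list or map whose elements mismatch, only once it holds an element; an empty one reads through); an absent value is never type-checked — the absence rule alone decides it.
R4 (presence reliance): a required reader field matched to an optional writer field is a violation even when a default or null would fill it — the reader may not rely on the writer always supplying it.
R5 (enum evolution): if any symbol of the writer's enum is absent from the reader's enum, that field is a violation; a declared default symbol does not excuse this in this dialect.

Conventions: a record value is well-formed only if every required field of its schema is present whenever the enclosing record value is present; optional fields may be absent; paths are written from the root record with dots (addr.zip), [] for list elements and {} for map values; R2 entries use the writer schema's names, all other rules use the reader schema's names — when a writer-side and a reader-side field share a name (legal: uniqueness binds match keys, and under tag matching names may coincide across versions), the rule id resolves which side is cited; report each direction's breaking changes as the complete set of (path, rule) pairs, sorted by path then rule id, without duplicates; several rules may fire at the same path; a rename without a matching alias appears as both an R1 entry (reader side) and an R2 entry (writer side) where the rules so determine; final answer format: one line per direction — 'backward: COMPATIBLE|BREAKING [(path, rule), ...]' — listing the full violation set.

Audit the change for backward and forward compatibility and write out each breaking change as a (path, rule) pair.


in Ticket below, arrows point writer -> reader
backward for Ticket (reader v2, writer v1):
  kind: paired with writer kind (Role -> Role; writer optional)
  codes: paired with writer tags (list<bool> -> list<bool>; writer optional)
  active: paired with writer archived (bool -> bool; writer required)
  id: paired with writer id (int64 -> bool; writer optional)
  attempts: paired with writer attempts (int32 -> bytes; writer optional)
  rule R3 violated at attempts
  rule R3 violated at id
  => 2 violation(s): backward is BREAKING for Ticket
forward for Ticket (reader v1, writer v2):
  kind: paired with writer kind (Role -> Role; writer optional)
  tags: paired with writer codes (list<bool> -> list<bool>; writer optional)
  archived: paired with writer active (bool -> bool; writer required)
  id: paired with writer id (bool -> int64; writer optional)
  attempts: paired with writer attempts (bytes -> int32; writer optional)
  rule R3 violated at attempts
  rule R3 violated at id
  => 2 violation(s): forward is BREAKING for Ticket

backward: BREAKING [(attempts, R3), (id, R3)]; forward: BREAKING [(attempts, R3), (id, R3)]


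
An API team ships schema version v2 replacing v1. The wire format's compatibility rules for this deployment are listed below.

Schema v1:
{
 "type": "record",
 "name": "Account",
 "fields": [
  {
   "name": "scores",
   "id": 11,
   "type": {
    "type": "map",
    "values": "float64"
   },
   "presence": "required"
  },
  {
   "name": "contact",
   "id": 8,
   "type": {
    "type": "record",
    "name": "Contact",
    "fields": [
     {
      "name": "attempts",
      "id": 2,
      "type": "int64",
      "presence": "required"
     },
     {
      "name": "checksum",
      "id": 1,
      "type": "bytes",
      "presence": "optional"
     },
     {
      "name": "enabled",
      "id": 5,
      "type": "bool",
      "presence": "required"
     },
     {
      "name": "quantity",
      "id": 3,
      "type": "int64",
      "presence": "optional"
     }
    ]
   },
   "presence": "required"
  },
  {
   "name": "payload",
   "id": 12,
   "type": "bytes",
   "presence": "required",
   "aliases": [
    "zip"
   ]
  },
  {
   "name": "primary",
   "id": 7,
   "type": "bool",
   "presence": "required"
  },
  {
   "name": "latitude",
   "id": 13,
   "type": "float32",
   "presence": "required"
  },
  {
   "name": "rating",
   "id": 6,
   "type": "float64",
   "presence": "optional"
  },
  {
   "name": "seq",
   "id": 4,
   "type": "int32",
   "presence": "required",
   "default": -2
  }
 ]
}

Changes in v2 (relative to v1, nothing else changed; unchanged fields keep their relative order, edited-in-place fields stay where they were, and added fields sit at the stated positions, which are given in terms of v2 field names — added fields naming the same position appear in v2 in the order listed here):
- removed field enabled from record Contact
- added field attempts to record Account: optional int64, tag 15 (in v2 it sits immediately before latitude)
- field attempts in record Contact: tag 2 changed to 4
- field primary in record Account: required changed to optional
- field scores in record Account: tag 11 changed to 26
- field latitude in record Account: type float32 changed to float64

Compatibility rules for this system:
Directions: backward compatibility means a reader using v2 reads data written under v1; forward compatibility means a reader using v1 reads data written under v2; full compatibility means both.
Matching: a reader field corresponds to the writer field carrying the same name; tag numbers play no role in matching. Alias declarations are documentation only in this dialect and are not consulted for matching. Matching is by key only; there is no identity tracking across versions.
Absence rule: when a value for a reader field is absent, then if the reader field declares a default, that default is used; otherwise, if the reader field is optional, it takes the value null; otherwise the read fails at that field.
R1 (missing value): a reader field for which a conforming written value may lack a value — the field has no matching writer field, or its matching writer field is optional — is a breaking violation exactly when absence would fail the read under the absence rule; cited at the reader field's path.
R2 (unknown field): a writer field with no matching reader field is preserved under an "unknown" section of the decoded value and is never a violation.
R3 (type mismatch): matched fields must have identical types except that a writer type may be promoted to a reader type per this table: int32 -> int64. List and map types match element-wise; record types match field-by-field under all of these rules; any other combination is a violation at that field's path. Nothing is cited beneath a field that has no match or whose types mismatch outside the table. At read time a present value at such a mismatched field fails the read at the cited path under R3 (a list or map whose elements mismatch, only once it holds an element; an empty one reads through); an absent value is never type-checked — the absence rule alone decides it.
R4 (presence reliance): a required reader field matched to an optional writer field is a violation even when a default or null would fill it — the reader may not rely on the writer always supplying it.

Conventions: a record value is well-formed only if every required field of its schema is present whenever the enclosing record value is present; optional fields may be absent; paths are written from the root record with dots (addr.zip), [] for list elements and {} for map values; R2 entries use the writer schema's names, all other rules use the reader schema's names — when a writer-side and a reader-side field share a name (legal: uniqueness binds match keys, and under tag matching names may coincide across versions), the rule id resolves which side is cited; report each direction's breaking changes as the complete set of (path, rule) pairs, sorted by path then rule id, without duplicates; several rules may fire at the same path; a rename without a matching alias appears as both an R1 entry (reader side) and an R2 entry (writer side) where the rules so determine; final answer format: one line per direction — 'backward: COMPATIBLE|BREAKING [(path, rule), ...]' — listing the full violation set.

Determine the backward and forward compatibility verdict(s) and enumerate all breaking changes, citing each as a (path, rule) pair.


backward: BREAKING [(latitude, R3)]; forward: BREAKING [(contact.enabled, R1), (latitude, R3), (primary, R1), (primary, R4)]

each type pair in Account: writer, then reader
backward analysis of Account with v2 as reader and v1 as writer:
  scores: paired with writer scores (map<string, float64> -> map<string, float64>; writer required)
  contact: paired with writer contact (Contact -> Contact; writer required)
  payload: paired with writer payload (bytes -> bytes; writer required)
  primary: paired with writer primary (bool -> bool; writer required)
  no writer field matches reader attempts
  latitude: paired with writer latitude (float32 -> float64; writer required)
  rating: paired with writer rating (float64 -> float64; writer optional)
  seq: paired with writer seq (int32 -> int32; writer required)
  contact.attempts: paired with writer contact.attempts (int64 -> int64; writer required)
  contact.checksum: paired with writer contact.checksum (bytes -> bytes; writer optional)
  contact.quantity: paired with writer contact.quantity (int64 -> int64; writer optional)
  writer field contact.enabled has no reader counterpart
  breaking: (latitude, R3)
  => backward verdict for Account: BREAKING, 1 violation(s)
forward analysis of Account with v1 as reader and v2 as writer:
  scores: paired with writer scores (map<string, float64> -> map<string, float64>; writer required)
  contact: paired with writer contact (Contact -> Contact; writer required)
  payload: paired with writer payload (bytes -> bytes; writer required)
  primary: paired with writer primary (bool -> bool; writer optional)
  latitude: paired with writer latitude (float64 -> float32; writer required)
  rating: paired with writer rating (float64 -> float64; writer optional)
  seq: paired with writer seq (int32 -> int32; writer required)
  writer field attempts has no reader counterpart
  contact.attempts: paired with writer contact.attempts (int64 -> int64; writer required)
  contact.checksum: paired with writer contact.checksum (bytes -> bytes; writer optional)
  no writer field matches reader contact.enabled
  contact.quantity: paired with writer contact.quantity (int64 -> int64; writer optional)
  breaking: (contact.enabled, R1)
  breaking: (latitude, R3)
  breaking: (primary, R1)
  breaking: (primary, R4)
  => forward verdict for Account: BREAKING, 4 violation(s)


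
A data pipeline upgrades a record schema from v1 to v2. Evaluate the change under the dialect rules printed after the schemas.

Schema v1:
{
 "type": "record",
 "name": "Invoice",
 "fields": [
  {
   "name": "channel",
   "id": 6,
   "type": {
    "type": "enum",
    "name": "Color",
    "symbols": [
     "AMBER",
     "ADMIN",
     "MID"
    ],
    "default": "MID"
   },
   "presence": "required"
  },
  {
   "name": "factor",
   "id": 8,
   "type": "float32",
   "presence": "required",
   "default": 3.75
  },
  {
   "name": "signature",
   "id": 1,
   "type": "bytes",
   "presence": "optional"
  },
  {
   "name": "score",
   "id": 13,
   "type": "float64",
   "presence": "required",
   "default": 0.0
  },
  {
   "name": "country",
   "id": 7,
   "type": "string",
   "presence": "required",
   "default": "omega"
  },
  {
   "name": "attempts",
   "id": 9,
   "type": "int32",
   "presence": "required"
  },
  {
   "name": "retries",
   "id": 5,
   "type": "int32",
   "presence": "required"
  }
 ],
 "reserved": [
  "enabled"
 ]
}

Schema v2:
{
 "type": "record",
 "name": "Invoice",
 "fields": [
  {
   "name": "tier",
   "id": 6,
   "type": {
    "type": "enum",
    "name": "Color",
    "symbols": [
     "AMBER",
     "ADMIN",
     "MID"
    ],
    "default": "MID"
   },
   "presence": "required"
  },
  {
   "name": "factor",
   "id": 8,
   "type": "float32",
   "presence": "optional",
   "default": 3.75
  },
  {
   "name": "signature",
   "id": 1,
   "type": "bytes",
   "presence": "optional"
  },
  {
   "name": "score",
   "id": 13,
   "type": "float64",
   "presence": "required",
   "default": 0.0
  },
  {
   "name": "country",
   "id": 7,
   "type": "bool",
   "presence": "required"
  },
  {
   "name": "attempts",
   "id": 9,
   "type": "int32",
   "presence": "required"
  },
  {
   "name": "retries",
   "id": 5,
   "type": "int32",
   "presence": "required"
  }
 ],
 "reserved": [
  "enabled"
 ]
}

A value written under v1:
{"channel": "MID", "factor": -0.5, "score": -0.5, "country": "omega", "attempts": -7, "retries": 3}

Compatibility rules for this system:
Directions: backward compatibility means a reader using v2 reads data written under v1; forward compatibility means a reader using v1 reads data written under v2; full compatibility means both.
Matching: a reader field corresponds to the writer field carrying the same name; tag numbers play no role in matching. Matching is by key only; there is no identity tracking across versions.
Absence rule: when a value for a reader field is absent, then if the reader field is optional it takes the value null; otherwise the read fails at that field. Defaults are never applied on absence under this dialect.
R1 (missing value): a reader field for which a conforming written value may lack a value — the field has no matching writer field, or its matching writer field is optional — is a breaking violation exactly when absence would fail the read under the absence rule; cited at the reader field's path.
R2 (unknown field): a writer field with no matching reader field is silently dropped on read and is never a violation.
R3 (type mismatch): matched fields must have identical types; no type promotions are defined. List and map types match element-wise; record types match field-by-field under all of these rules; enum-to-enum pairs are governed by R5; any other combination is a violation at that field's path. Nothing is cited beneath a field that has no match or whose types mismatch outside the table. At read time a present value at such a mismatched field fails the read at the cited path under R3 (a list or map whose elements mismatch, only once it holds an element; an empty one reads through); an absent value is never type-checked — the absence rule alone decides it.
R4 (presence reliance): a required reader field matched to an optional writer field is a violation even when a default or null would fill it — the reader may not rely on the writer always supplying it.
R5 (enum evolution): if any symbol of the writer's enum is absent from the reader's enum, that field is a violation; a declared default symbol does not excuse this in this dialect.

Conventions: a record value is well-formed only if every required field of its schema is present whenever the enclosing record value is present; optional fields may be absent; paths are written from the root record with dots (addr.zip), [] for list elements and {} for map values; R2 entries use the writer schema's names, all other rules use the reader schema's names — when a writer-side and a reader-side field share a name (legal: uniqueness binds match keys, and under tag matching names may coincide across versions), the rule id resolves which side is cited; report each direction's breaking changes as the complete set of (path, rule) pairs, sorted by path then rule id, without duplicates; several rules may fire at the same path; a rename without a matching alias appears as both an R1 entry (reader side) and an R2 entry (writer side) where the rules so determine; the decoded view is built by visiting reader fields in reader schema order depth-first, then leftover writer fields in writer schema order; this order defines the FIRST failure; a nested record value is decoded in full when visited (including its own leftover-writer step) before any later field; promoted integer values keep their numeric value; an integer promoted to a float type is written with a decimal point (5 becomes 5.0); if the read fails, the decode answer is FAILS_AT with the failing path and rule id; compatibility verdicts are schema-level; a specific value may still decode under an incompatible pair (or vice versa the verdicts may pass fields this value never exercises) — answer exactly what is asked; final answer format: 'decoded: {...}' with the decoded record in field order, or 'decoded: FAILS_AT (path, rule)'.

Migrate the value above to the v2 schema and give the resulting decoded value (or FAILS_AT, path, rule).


in Invoice below, arrows point writer -> reader
decode (reader v2):
  read fails at tier under R1 (no fill)
  => FAILS_AT (tier, R1)
the other Invoice changes do not affect what is asked:
  field factor in record Invoice: required changed to optional -> schema-level compatibility only; this Invoice value's decode is unchanged
  field country in record Invoice: type string changed to bool (its default is dropped) -> schema-level compatibility only; this Invoice value's decode is unchanged

decoded: FAILS_AT (tier, R1)


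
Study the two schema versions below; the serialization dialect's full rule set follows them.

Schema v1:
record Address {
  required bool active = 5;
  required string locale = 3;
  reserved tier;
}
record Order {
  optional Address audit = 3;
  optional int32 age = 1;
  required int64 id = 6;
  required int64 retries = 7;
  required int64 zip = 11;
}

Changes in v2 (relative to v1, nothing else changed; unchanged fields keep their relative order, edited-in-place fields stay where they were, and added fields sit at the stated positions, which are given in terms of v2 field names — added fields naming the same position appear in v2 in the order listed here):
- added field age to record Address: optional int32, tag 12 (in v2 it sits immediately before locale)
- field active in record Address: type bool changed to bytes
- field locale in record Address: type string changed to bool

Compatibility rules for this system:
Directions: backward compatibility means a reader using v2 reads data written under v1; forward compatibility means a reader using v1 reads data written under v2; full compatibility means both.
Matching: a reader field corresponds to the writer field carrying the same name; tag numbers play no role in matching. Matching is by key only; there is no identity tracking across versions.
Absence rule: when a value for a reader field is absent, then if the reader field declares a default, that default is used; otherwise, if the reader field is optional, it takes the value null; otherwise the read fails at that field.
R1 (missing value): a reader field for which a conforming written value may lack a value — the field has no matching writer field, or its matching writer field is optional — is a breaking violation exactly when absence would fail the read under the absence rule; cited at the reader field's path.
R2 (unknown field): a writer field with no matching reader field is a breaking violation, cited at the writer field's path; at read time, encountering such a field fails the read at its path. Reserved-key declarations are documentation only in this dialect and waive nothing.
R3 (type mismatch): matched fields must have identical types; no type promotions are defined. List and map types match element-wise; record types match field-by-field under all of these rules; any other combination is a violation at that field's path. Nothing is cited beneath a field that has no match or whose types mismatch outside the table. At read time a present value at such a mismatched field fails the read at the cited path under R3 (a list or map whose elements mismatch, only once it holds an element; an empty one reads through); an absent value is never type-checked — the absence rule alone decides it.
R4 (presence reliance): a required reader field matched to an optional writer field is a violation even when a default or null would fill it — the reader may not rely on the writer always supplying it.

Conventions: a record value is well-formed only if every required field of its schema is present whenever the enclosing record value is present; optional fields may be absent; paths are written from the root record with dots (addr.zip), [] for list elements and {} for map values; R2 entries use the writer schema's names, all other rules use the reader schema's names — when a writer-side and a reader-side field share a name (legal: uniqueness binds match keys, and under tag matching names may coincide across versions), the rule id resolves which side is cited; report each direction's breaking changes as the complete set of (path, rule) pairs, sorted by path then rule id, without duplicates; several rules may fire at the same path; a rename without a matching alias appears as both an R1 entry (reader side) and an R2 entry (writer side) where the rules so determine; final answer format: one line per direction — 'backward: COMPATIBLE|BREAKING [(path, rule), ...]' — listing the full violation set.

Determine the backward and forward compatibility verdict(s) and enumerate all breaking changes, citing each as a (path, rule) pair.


in Order below, arrows point writer -> reader
checking backward for Order: reader v2 against writer v1:
  Address -> Address, writer optional: audit aligns to audit
  int32 -> int32, writer optional: age aligns to age
  int64 -> int64, writer required: id aligns to id
  int64 -> int64, writer required: retries aligns to retries
  int64 -> int64, writer required: zip aligns to zip
  bool -> bytes, writer required: audit.active aligns to audit.active
  audit.age: no writer-side match
  string -> bool, writer required: audit.locale aligns to audit.locale
  rule R3 violated at audit.active
  rule R3 violated at audit.locale
  backward on Order therefore BREAKING (2)
checking forward for Order: reader v1 against writer v2:
  Address -> Address, writer optional: audit aligns to audit
  int32 -> int32, writer optional: age aligns to age
  int64 -> int64, writer required: id aligns to id
  int64 -> int64, writer required: retries aligns to retries
  int64 -> int64, writer required: zip aligns to zip
  bytes -> bool, writer required: audit.active aligns to audit.active
  bool -> string, writer required: audit.locale aligns to audit.locale
  audit.age (writer side), unknown to reader
  rule R3 violated at audit.active
  rule R2 violated at audit.age
  rule R3 violated at audit.locale
  forward on Order therefore BREAKING (3)

backward: BREAKING [(audit.active, R3), (audit.locale, R3)]; forward: BREAKING [(audit.active, R3), (audit.age, R2), (audit.locale, R3)]
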